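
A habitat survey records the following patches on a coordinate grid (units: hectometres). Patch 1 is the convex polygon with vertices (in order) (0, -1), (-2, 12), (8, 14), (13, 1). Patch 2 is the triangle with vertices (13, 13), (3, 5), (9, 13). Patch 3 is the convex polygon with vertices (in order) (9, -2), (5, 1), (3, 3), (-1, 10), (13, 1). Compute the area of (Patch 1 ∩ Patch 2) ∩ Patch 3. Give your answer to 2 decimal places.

The region (Patch 1 ∩ Patch 2) ∩ Patch 3 is the polygon with vertices (3,5), (4.229,6.639), (4.683,6.346).
By the shoelace formula its area is 0.55.

0.55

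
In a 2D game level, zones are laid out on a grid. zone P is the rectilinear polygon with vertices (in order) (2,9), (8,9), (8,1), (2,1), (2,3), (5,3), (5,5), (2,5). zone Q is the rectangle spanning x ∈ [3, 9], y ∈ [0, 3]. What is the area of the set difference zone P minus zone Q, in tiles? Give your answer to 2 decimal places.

32.00

|zone P| = 42, |zone P∩zone Q| = 10.
|zone P ∖ zone Q| = |zone P| − |zone P∩zone Q| = 42 − 10 = 32.00.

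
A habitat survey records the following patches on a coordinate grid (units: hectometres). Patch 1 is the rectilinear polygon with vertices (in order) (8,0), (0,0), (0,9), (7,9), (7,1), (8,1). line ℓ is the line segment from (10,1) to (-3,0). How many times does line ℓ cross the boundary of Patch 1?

The segment meets the boundary at (0,0.231), (8,0.846).

2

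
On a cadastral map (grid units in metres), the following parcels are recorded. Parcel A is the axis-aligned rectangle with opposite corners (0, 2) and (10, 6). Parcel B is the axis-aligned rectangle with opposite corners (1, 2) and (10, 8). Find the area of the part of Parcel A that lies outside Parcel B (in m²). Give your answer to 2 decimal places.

|Parcel A∩Parcel B|: x∈[1,10], y∈[2,6] → 9·4 = 36.
|Parcel A| = 40.
|Parcel A ∖ Parcel B| = |Parcel A| − |Parcel A∩Parcel B| = 40 − 36 = 4.00.

4.00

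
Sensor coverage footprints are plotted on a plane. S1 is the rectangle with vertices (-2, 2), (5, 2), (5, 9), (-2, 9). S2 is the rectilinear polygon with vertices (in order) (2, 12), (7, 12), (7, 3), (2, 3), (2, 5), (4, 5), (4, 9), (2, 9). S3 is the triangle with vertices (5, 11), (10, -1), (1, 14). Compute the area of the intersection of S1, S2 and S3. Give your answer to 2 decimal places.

The intersection is the polygon with vertices (5,7.333), (4,9), (5,9).
By the shoelace formula its area is 0.83.

0.83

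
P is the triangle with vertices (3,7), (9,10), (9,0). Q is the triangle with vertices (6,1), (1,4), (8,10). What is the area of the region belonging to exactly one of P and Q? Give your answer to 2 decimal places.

|P| = 30, |Q| = 25.5, |P∩Q| = 12.0739.
|P △ Q| = |P| + |Q| − 2·|P∩Q| = 30 + 25.5 − 24.1478 = 31.35.

31.35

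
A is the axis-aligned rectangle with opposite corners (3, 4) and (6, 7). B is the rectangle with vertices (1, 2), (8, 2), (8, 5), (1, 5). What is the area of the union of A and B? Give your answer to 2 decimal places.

By inclusion–exclusion:
Individual areas: |A| = 9, |B| = 21.
|A∩B|: x∈[3,6], y∈[4,5] → 3·1 = 3.
|A ∪ B| = 30 − 3 = 27.00.

27.00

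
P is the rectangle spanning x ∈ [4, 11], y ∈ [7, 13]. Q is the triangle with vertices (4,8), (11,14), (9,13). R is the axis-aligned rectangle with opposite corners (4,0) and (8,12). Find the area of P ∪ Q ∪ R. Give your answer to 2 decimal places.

70.42

By inclusion–exclusion:
Individual areas: |P| = 42, |Q| = 2.5, |R| = 48.
|P∩Q| = 2.0833.
|P∩R|: x∈[4,8], y∈[7,12] → 4·5 = 20.
|Q∩R| = 1.1429.
|P∩Q∩R| = 1.1429.
|P ∪ Q ∪ R| = 92.5 − 23.2262 + 1.1429 = 70.42.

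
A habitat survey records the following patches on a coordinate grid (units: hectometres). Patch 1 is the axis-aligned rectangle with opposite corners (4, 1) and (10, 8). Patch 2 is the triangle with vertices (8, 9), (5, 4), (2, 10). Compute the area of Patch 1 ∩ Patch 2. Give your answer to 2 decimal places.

The intersection is the polygon with vertices (4,8), (7.4,8), (5,4), (4,6).
By the shoelace formula its area is 7.80.

7.80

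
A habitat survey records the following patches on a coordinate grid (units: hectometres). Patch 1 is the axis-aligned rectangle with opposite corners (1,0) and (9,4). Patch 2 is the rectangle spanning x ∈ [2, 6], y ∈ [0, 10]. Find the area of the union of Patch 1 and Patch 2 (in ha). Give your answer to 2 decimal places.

56.00

By inclusion–exclusion:
Individual areas: |Patch 1| = 32, |Patch 2| = 40.
|Patch 1∩Patch 2|: x∈[2,6], y∈[0,4] → 4·4 = 16.
|Patch 1 ∪ Patch 2| = 72 − 16 = 56.00.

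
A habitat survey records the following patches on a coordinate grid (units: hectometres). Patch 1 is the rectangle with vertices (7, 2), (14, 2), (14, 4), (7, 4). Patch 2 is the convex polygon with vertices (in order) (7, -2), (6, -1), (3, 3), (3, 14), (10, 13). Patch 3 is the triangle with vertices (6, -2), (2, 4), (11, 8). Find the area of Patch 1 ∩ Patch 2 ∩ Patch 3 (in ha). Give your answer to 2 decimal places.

2.00

The intersection is the polygon with vertices (7,4), (8.2,4), (7.8,2), (7,2).
By the shoelace formula its area is 2.00.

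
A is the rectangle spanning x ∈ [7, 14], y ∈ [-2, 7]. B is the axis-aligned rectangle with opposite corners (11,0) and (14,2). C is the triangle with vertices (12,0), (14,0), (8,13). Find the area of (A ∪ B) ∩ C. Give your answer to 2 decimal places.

10.23

The region (A ∪ B) ∩ C is the polygon with vertices (10.769,7), (14,0), (12,0), (9.846,7).
By the shoelace formula its area is 10.23.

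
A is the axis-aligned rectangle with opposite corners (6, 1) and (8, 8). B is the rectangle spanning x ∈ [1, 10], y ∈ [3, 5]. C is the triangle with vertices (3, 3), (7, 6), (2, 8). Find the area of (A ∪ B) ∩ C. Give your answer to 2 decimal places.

|A ∪ B| = 28.
|(A ∪ B) ∩ C| = 3.64.

3.64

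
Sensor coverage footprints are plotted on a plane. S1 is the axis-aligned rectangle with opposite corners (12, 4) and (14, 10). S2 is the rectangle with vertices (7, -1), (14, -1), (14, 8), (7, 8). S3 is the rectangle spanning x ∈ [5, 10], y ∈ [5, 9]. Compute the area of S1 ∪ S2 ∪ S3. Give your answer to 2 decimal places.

78.00

By inclusion–exclusion:
Individual areas: |S1| = 12, |S2| = 63, |S3| = 20.
|S1∩S2|: x∈[12,14], y∈[4,8] → 2·4 = 8.
|S1∩S3| = 0 (no overlap).
|S2∩S3|: x∈[7,10], y∈[5,8] → 3·3 = 9.
|S1∩S2∩S3| = 0.
|S1 ∪ S2 ∪ S3| = 95 − 17 + 0 = 78.00.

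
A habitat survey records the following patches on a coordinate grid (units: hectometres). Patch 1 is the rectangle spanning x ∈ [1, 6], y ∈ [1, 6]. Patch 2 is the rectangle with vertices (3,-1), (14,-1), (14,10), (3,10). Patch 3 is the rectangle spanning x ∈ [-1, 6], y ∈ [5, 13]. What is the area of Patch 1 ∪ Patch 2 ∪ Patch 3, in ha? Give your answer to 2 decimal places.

170.00

By inclusion–exclusion:
Individual areas: |Patch 1| = 25, |Patch 2| = 121, |Patch 3| = 56.
|Patch 1∩Patch 2|: x∈[3,6], y∈[1,6] → 3·5 = 15.
|Patch 1∩Patch 3|: x∈[1,6], y∈[5,6] → 5·1 = 5.
|Patch 2∩Patch 3|: x∈[3,6], y∈[5,10] → 3·5 = 15.
|Patch 1∩Patch 2∩Patch 3| = 3.
|Patch 1 ∪ Patch 2 ∪ Patch 3| = 202 − 35 + 3 = 170.00.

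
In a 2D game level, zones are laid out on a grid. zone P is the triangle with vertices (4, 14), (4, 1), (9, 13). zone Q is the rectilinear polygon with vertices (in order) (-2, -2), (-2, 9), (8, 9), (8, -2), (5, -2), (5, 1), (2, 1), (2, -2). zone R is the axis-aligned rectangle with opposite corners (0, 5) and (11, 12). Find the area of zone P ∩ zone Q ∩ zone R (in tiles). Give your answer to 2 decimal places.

10.00

The intersection is the polygon with vertices (7.333,9), (5.667,5), (4,5), (4,9).
By the shoelace formula its area is 10.00.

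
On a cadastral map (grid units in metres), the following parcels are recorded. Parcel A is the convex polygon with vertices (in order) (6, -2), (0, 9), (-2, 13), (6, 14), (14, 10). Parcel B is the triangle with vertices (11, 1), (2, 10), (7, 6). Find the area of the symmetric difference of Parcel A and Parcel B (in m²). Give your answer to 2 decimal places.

125.24

|Parcel A| = 129, |Parcel B| = 4.5, |Parcel A∩Parcel B| = 4.1318.
|Parcel A △ Parcel B| = |Parcel A| + |Parcel B| − 2·|Parcel A∩Parcel B| = 129 + 4.5 − 8.2636 = 125.24.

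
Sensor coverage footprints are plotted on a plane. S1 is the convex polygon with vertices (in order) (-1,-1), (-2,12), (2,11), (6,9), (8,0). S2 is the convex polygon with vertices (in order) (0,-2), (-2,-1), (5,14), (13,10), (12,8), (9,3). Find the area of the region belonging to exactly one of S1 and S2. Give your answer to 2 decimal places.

91.76

|S1| = 94, |S2| = 114.5, |S1∩S2| = 58.3678.
|S1 △ S2| = |S1| + |S2| − 2·|S1∩S2| = 94 + 114.5 − 116.7357 = 91.76.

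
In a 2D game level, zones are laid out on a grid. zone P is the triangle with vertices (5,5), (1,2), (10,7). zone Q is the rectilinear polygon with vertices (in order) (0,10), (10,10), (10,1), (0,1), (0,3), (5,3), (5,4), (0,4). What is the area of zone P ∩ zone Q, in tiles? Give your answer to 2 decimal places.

2.80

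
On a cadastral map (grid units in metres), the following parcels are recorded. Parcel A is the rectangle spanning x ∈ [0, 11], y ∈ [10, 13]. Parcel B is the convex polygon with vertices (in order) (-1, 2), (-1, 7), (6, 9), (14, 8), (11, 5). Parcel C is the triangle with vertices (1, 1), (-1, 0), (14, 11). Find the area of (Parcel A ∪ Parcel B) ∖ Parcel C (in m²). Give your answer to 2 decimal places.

93.74

|Parcel A ∪ Parcel B| = 95.5.
|(Parcel A ∪ Parcel B) ∩ Parcel C| = 1.7608.
|(Parcel A ∪ Parcel B) ∖ Parcel C| = 95.5 − 1.7608 = 93.74.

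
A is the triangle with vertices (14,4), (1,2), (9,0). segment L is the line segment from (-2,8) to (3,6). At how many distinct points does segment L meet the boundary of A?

The segment lies entirely outside A and never meets its boundary.

0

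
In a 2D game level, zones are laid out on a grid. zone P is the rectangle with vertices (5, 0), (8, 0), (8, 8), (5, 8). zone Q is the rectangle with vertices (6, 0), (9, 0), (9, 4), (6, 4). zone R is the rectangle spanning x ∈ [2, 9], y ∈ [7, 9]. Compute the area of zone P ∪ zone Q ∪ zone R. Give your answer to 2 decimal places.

39.00

By inclusion–exclusion:
Individual areas: |zone P| = 24, |zone Q| = 12, |zone R| = 14.
|zone P∩zone Q|: x∈[6,8], y∈[0,4] → 2·4 = 8.
|zone P∩zone R|: x∈[5,8], y∈[7,8] → 3·1 = 3.
|zone Q∩zone R| = 0 (no overlap).
|zone P∩zone Q∩zone R| = 0.
|zone P ∪ zone Q ∪ zone R| = 50 − 11 + 0 = 39.00.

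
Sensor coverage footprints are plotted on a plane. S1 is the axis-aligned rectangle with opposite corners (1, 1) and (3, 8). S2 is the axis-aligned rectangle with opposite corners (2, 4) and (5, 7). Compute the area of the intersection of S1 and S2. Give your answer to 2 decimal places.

|S1∩S2|: x∈[2,3], y∈[4,7] → 1·3 = 3.

3.00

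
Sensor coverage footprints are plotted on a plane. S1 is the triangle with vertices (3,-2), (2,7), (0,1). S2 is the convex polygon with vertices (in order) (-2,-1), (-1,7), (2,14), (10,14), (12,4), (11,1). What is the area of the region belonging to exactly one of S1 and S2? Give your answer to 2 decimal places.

|S1| = 12, |S2| = 162, |S1∩S2| = 10.8146.
|S1 △ S2| = |S1| + |S2| − 2·|S1∩S2| = 12 + 162 − 21.6291 = 152.37.

152.37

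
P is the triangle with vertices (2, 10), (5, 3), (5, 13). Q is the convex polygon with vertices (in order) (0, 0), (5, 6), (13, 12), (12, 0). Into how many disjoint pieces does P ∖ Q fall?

P ∖ Q is a single connected region.

1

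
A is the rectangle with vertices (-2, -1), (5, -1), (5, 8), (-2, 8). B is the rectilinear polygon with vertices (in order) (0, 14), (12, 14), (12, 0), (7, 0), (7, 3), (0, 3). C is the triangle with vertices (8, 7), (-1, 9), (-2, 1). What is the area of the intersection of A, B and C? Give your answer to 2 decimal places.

20.72

The intersection is the polygon with vertices (5,5.2), (1.333,3), (0,3), (0,8), (3.5,8), (5,7.667).
By the shoelace formula its area is 20.72.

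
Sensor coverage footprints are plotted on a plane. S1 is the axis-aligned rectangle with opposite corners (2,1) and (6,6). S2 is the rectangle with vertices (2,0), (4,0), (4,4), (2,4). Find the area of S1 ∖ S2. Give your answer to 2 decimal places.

14.00

|S1∩S2|: x∈[2,4], y∈[1,4] → 2·3 = 6.
|S1| = 20.
|S1 ∖ S2| = |S1| − |S1∩S2| = 20 − 6 = 14.00.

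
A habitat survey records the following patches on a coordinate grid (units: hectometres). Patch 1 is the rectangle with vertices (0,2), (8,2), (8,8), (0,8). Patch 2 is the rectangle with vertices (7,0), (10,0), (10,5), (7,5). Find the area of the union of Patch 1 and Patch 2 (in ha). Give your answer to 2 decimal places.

60.00

By inclusion–exclusion:
Individual areas: |Patch 1| = 48, |Patch 2| = 15.
|Patch 1∩Patch 2|: x∈[7,8], y∈[2,5] → 1·3 = 3.
|Patch 1 ∪ Patch 2| = 63 − 3 = 60.00.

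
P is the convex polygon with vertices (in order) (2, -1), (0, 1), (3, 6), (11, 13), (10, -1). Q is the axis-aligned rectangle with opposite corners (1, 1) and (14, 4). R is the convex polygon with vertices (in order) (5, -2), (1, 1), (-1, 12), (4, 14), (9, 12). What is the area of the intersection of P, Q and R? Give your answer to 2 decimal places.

15.32

The intersection is the polygon with vertices (6.714,4), (5.857,1), (1,1), (1,2.667), (1.8,4).
By the shoelace formula its area is 15.32.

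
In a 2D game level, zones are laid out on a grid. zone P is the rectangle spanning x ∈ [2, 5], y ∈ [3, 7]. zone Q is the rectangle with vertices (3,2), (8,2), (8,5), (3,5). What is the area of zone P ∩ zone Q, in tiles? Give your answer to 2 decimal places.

4.00

|zone P∩zone Q|: x∈[3,5], y∈[3,5] → 2·2 = 4.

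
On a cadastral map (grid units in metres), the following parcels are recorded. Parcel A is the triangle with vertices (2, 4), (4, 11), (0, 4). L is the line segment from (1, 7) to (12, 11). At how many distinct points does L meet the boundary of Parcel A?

2

The segment meets the boundary at (3.072,7.754), (1.902,7.328).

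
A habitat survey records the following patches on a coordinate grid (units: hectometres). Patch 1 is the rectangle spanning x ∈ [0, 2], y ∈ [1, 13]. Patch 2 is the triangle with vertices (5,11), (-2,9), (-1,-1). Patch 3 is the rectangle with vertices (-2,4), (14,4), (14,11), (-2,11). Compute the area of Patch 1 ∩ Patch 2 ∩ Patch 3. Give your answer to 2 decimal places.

11.46

The intersection is the polygon with vertices (1.5,4), (0,4), (0,9.571), (2,10.143), (2,5).
By the shoelace formula its area is 11.46.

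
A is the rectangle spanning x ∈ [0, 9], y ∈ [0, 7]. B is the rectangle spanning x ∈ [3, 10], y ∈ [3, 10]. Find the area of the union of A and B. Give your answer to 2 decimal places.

By inclusion–exclusion:
Individual areas: |A| = 63, |B| = 49.
|A∩B|: x∈[3,9], y∈[3,7] → 6·4 = 24.
|A ∪ B| = 112 − 24 = 88.00.

88.00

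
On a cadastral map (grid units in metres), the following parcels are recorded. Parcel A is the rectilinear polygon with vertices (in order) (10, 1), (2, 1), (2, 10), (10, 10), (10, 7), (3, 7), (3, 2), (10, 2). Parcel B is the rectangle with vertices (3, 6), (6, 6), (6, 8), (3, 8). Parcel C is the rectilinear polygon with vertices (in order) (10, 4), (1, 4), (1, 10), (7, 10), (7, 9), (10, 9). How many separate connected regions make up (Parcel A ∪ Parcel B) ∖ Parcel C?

(Parcel A ∪ Parcel B) ∖ Parcel C splits into 2 disjoint pieces (area 10, area 3).

2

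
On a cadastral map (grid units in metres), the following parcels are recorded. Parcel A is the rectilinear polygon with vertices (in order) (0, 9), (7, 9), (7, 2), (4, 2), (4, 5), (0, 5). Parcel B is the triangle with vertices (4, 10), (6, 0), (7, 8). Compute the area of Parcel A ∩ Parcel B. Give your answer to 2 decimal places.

11.70

The intersection is the polygon with vertices (5.5,9), (7,8), (6.25,2), (5.6,2), (4.2,9).
By the shoelace formula its area is 11.70.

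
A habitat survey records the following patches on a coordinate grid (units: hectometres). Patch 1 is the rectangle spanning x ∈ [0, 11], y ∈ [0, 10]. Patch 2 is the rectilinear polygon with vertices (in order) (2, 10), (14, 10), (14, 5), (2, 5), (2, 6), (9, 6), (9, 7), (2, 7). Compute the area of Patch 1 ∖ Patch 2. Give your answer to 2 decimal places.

|Patch 1| = 110, |Patch 1∩Patch 2| = 38.
|Patch 1 ∖ Patch 2| = |Patch 1| − |Patch 1∩Patch 2| = 110 − 38 = 72.00.

72.00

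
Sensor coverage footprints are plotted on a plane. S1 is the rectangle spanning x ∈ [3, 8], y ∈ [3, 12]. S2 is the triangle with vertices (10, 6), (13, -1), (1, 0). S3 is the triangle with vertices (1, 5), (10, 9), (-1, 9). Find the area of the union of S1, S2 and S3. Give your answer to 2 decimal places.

By inclusion–exclusion:
Individual areas: |S1| = 45, |S2| = 40.5, |S3| = 22.
|S1∩S2| = 2.0833.
|S1∩S3| = 10.
|S2∩S3| = 0.
|S1∩S2∩S3| = 0.
|S1 ∪ S2 ∪ S3| = 107.5 − 12.0833 + 0 = 95.42.

95.42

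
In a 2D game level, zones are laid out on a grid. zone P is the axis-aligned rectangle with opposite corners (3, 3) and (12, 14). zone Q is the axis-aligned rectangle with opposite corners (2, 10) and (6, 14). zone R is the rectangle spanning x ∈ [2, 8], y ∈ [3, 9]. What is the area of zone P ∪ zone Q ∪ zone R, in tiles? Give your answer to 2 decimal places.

109.00

By inclusion–exclusion:
Individual areas: |zone P| = 99, |zone Q| = 16, |zone R| = 36.
|zone P∩zone Q|: x∈[3,6], y∈[10,14] → 3·4 = 12.
|zone P∩zone R|: x∈[3,8], y∈[3,9] → 5·6 = 30.
|zone Q∩zone R| = 0 (no overlap).
|zone P∩zone Q∩zone R| = 0.
|zone P ∪ zone Q ∪ zone R| = 151 − 42 + 0 = 109.00.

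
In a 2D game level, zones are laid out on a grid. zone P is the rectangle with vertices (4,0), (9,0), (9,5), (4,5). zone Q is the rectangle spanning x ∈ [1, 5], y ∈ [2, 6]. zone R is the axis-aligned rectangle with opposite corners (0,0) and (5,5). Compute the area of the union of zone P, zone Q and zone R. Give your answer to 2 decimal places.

49.00

By inclusion–exclusion:
Individual areas: |zone P| = 25, |zone Q| = 16, |zone R| = 25.
|zone P∩zone Q|: x∈[4,5], y∈[2,5] → 1·3 = 3.
|zone P∩zone R|: x∈[4,5], y∈[0,5] → 1·5 = 5.
|zone Q∩zone R|: x∈[1,5], y∈[2,5] → 4·3 = 12.
|zone P∩zone Q∩zone R| = 3.
|zone P ∪ zone Q ∪ zone R| = 66 − 20 + 3 = 49.00.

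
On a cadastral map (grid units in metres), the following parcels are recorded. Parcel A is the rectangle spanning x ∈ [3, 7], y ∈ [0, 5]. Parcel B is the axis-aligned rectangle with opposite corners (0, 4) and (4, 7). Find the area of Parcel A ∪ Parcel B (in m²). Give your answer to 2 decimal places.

By inclusion–exclusion:
Individual areas: |Parcel A| = 20, |Parcel B| = 12.
|Parcel A∩Parcel B|: x∈[3,4], y∈[4,5] → 1·1 = 1.
|Parcel A ∪ Parcel B| = 32 − 1 = 31.00.

31.00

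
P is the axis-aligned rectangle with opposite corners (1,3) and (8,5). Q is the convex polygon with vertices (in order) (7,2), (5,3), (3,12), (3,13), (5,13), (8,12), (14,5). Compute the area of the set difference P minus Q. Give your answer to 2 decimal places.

|P| = 14, |P∩Q| = 6.4444.
|P ∖ Q| = |P| − |P∩Q| = 14 − 6.4444 = 7.56.

7.56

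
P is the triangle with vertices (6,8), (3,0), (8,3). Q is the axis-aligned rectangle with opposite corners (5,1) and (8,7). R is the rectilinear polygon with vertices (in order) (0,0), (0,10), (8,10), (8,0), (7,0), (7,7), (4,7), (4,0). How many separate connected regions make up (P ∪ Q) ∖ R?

(P ∪ Q) ∖ R is a single connected region.

1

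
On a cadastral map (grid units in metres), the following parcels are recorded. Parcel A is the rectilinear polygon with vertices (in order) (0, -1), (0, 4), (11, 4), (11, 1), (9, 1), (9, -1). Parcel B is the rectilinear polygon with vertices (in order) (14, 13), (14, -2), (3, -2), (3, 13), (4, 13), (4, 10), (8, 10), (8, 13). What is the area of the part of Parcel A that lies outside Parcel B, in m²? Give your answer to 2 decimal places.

15.00

|Parcel A| = 51, |Parcel A∩Parcel B| = 36.
|Parcel A ∖ Parcel B| = |Parcel A| − |Parcel A∩Parcel B| = 51 − 36 = 15.00.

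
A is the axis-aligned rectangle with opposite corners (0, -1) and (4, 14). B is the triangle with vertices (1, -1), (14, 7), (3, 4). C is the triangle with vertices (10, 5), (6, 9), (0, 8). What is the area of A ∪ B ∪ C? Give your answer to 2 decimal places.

87.00

By inclusion–exclusion:
Individual areas: |A| = 60, |B| = 24.5, |C| = 14.
|A∩B| = 7.3671.
|A∩C| = 3.7333.
|B∩C| = 0.3968.
|A∩B∩C| = 0.
|A ∪ B ∪ C| = 98.5 − 11.4973 + 0 = 87.00.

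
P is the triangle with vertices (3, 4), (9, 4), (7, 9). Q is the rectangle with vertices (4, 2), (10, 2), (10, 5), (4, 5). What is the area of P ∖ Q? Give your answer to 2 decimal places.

|P| = 15, |P∩Q| = 4.8.
|P ∖ Q| = |P| − |P∩Q| = 15 − 4.8 = 10.20.

10.20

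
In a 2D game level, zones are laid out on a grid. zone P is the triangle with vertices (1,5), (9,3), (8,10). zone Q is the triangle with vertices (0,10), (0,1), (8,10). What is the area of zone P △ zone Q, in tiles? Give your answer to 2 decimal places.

|zone P| = 27, |zone Q| = 36, |zone P∩zone Q| = 7.0568.
|zone P △ zone Q| = |zone P| + |zone Q| − 2·|zone P∩zone Q| = 27 + 36 − 14.1136 = 48.89.

48.89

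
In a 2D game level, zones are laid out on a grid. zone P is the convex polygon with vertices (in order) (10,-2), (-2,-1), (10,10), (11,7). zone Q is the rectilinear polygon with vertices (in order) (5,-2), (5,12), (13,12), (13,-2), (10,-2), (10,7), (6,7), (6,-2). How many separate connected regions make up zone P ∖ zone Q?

zone P ∖ zone Q splits into 2 disjoint pieces (area 35.0909, area 24.5).

2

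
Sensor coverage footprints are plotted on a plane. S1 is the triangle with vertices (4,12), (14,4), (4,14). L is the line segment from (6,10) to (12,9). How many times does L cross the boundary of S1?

2

The segment meets the boundary at (8.4,9.6), (6.632,9.895).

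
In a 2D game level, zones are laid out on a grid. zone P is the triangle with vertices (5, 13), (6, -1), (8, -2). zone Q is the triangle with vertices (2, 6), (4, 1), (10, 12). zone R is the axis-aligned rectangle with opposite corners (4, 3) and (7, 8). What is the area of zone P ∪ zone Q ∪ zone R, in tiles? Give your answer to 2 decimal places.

37.78

By inclusion–exclusion:
Individual areas: |zone P| = 13.5, |zone Q| = 26, |zone R| = 15.
|zone P∩zone Q| = 3.1018.
|zone P∩zone R| = 4.8214.
|zone Q∩zone R| = 11.4924.
|zone P∩zone Q∩zone R| = 2.6918.
|zone P ∪ zone Q ∪ zone R| = 54.5 − 19.4157 + 2.6918 = 37.78.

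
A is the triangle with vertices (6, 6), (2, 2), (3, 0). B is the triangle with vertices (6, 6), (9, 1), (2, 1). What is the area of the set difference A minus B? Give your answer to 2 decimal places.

2.35

|A| = 6, |A∩B| = 3.6538.
|A ∖ B| = |A| − |A∩B| = 6 − 3.6538 = 2.35.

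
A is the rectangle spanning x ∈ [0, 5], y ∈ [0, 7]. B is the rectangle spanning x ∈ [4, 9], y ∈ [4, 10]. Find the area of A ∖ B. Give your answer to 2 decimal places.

32.00

|A∩B|: x∈[4,5], y∈[4,7] → 1·3 = 3.
|A| = 35.
|A ∖ B| = |A| − |A∩B| = 35 − 3 = 32.00.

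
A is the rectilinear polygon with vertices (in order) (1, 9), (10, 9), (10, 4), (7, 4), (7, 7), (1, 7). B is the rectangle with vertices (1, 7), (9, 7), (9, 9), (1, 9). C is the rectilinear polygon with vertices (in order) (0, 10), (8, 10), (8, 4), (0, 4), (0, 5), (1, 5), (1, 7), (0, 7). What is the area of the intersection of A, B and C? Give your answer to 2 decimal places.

14.00

The intersection is the polygon with vertices (7,7), (1,7), (1,9), (8,9), (8,7).
By the shoelace formula its area is 14.00.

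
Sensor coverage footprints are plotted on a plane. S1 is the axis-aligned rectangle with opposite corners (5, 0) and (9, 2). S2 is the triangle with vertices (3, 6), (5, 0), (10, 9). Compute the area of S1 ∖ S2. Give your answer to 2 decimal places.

|S1| = 8, |S1∩S2| = 1.1111.
|S1 ∖ S2| = |S1| − |S1∩S2| = 8 − 1.1111 = 6.89.

6.89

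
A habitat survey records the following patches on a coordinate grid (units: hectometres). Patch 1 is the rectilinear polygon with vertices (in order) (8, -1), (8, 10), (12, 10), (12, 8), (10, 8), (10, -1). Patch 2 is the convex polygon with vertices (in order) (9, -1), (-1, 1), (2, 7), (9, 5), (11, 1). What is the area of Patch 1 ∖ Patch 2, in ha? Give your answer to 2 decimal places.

|Patch 1| = 26, |Patch 1∩Patch 2| = 10.5429.
|Patch 1 ∖ Patch 2| = |Patch 1| − |Patch 1∩Patch 2| = 26 − 10.5429 = 15.46.

15.46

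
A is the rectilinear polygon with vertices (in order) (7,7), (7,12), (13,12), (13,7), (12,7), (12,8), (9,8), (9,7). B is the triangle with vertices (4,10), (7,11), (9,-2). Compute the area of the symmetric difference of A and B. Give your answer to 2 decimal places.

45.04

|A| = 27, |B| = 20.5, |A∩B| = 1.2308.
|A △ B| = |A| + |B| − 2·|A∩B| = 27 + 20.5 − 2.4615 = 45.04.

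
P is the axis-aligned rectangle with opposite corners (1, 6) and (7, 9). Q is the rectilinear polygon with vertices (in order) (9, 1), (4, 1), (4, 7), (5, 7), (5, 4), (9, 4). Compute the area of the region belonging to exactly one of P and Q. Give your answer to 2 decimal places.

|P| = 18, |Q| = 18, |P∩Q| = 1.
|P △ Q| = |P| + |Q| − 2·|P∩Q| = 18 + 18 − 2 = 34.00.

34.00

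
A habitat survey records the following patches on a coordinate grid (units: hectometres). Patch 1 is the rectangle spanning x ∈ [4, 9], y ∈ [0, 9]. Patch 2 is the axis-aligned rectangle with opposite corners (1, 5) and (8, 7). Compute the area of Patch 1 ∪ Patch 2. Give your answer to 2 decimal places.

By inclusion–exclusion:
Individual areas: |Patch 1| = 45, |Patch 2| = 14.
|Patch 1∩Patch 2|: x∈[4,8], y∈[5,7] → 4·2 = 8.
|Patch 1 ∪ Patch 2| = 59 − 8 = 51.00.

51.00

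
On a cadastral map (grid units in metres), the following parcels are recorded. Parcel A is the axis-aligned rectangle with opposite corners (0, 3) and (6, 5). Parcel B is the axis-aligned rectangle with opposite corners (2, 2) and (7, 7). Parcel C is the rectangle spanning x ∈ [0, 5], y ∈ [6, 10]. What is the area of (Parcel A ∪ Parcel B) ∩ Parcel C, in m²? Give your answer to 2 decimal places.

The region (Parcel A ∪ Parcel B) ∩ Parcel C is the polygon with vertices (2,7), (5,7), (5,6), (2,6).
By the shoelace formula its area is 3.00.

3.00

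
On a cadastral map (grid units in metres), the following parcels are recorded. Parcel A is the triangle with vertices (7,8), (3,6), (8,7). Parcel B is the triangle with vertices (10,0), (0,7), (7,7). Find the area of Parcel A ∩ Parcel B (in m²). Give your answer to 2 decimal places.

The intersection is the polygon with vertices (3,6), (5,7), (7,7), (7.079,6.816).
By the shoelace formula its area is 1.41.

1.41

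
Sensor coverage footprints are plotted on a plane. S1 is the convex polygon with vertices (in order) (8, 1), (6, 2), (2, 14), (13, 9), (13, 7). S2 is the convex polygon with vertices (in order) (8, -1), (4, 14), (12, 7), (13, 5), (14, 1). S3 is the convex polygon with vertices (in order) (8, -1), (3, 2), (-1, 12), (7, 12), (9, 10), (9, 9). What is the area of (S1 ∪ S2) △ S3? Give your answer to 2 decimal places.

90.58

|S1 ∪ S2| = 95.3478.
|(S1 ∪ S2) ∩ S3| = 44.1321.
|(S1 ∪ S2) △ S3| = 95.3478 + 83.5 − 88.2641 = 90.58.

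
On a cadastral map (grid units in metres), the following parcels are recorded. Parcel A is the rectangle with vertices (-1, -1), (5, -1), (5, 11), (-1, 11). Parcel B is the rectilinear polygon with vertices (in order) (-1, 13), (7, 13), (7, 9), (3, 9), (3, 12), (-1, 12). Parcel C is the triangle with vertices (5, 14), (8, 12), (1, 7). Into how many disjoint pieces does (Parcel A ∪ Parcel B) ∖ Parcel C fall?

(Parcel A ∪ Parcel B) ∖ Parcel C splits into 2 disjoint pieces (area 75.1429, area 0.0833).

2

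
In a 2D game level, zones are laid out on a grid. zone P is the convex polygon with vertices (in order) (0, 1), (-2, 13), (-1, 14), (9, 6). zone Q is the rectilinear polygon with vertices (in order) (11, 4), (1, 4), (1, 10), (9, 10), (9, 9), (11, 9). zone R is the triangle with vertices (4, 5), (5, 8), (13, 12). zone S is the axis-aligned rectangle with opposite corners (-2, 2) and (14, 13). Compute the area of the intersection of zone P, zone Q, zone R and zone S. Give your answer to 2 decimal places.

4.27

The intersection is the polygon with vertices (4,5), (5,8), (5.923,8.461), (7.169,7.465).
By the shoelace formula its area is 4.27.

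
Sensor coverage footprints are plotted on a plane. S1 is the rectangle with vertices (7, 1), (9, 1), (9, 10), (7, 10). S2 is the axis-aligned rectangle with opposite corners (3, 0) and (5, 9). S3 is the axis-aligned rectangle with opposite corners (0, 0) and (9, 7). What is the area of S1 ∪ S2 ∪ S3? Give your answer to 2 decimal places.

By inclusion–exclusion:
Individual areas: |S1| = 18, |S2| = 18, |S3| = 63.
|S1∩S2| = 0 (no overlap).
|S1∩S3|: x∈[7,9], y∈[1,7] → 2·6 = 12.
|S2∩S3|: x∈[3,5], y∈[0,7] → 2·7 = 14.
|S1∩S2∩S3| = 0.
|S1 ∪ S2 ∪ S3| = 99 − 26 + 0 = 73.00.

73.00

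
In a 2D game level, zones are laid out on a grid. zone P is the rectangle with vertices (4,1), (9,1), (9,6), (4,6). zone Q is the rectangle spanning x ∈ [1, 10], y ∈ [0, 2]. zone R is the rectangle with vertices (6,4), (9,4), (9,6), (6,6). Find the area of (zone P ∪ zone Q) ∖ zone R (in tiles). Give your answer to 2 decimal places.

|zone P ∪ zone Q| = 38.
|(zone P ∪ zone Q) ∩ zone R| = 6.
|(zone P ∪ zone Q) ∖ zone R| = 38 − 6 = 32.00.

32.00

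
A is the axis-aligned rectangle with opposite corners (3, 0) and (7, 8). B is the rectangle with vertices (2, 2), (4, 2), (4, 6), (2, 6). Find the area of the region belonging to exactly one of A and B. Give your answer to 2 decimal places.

32.00

|A∩B|: x∈[3,4], y∈[2,6] → 1·4 = 4.
|A △ B| = |A| + |B| − 2·|A∩B| = 32 + 8 − 8 = 32.00.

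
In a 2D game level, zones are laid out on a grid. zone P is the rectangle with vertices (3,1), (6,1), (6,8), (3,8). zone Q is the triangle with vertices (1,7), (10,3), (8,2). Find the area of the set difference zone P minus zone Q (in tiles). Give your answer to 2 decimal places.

18.17

|zone P| = 21, |zone P∩zone Q| = 2.8333.
|zone P ∖ zone Q| = |zone P| − |zone P∩zone Q| = 21 − 2.8333 = 18.17.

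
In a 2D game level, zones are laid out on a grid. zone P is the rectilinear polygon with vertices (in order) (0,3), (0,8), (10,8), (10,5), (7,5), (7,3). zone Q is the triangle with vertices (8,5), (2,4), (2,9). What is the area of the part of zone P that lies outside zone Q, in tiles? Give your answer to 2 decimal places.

29.83

|zone P| = 44, |zone P∩zone Q| = 14.1667.
|zone P ∖ zone Q| = |zone P| − |zone P∩zone Q| = 44 − 14.1667 = 29.83.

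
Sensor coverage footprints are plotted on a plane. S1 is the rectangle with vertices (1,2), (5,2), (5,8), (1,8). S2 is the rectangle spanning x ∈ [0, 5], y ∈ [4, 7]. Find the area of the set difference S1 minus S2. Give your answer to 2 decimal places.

12.00

|S1∩S2|: x∈[1,5], y∈[4,7] → 4·3 = 12.
|S1| = 24.
|S1 ∖ S2| = |S1| − |S1∩S2| = 24 − 12 = 12.00.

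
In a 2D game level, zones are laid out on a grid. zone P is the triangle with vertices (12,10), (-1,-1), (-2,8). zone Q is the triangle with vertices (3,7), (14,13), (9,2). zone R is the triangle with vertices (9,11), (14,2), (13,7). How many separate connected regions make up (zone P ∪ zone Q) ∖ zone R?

(zone P ∪ zone Q) ∖ zone R splits into 2 disjoint pieces (area 80.3384, area 8.1967).

2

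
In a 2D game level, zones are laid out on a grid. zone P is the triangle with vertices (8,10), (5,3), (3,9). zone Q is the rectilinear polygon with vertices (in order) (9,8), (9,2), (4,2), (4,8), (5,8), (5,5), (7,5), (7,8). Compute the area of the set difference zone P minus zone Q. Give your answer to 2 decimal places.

11.62

|zone P| = 16, |zone P∩zone Q| = 4.381.
|zone P ∖ zone Q| = |zone P| − |zone P∩zone Q| = 16 − 4.381 = 11.62.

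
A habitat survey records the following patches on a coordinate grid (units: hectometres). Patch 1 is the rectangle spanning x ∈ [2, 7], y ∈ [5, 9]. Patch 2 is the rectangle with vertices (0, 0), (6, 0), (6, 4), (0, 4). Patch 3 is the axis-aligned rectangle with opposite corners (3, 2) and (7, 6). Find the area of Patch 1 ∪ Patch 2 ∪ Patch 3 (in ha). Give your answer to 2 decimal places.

By inclusion–exclusion:
Individual areas: |Patch 1| = 20, |Patch 2| = 24, |Patch 3| = 16.
|Patch 1∩Patch 2| = 0 (no overlap).
|Patch 1∩Patch 3|: x∈[3,7], y∈[5,6] → 4·1 = 4.
|Patch 2∩Patch 3|: x∈[3,6], y∈[2,4] → 3·2 = 6.
|Patch 1∩Patch 2∩Patch 3| = 0.
|Patch 1 ∪ Patch 2 ∪ Patch 3| = 60 − 10 + 0 = 50.00.

50.00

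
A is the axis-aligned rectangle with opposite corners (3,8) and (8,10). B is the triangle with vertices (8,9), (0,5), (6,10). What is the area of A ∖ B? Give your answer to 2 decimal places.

5.60

|A| = 10, |A∩B| = 4.4.
|A ∖ B| = |A| − |A∩B| = 10 − 4.4 = 5.60.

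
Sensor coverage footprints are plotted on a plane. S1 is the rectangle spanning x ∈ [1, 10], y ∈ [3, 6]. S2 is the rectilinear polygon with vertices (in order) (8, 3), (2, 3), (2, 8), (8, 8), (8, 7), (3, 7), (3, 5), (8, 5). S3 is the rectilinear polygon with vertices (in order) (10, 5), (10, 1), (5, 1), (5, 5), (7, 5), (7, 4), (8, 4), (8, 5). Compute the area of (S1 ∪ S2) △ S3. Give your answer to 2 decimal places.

35.00

|S1 ∪ S2| = 34.
|(S1 ∪ S2) ∩ S3| = 9.
|(S1 ∪ S2) △ S3| = 34 + 19 − 18 = 35.00.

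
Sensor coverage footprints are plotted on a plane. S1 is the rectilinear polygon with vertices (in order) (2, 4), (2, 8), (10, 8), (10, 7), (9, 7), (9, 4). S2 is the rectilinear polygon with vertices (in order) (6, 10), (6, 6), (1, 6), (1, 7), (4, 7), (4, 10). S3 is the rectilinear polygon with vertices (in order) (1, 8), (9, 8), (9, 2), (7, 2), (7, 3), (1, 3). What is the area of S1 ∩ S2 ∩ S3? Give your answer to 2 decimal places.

6.00

The intersection is the polygon with vertices (4,7), (4,8), (6,8), (6,6), (2,6), (2,7).
By the shoelace formula its area is 6.00.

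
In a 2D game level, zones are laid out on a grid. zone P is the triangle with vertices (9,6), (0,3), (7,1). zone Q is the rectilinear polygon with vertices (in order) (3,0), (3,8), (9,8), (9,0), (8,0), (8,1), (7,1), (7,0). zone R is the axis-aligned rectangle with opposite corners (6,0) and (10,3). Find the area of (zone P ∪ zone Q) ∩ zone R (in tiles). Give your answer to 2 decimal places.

8.00

The region (zone P ∪ zone Q) ∩ zone R is the polygon with vertices (9,0), (8,0), (8,1), (7,1), (7,0), (6,0), (6,3), (9,3).
By the shoelace formula its area is 8.00.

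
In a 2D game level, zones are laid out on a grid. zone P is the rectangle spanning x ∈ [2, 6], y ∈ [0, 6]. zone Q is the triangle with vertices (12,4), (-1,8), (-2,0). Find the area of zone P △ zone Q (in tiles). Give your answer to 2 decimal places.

|zone P| = 24, |zone Q| = 54, |zone P∩zone Q| = 17.1044.
|zone P △ zone Q| = |zone P| + |zone Q| − 2·|zone P∩zone Q| = 24 + 54 − 34.2088 = 43.79.

43.79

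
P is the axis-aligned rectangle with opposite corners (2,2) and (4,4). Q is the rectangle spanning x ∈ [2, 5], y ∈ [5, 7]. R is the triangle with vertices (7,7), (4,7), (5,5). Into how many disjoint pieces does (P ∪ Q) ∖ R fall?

2

(P ∪ Q) ∖ R splits into 2 disjoint pieces (area 4, area 5).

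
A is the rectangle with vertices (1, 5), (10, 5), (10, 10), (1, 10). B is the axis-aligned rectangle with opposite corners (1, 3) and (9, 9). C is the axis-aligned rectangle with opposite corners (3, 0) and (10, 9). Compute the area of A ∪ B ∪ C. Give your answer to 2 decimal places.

By inclusion–exclusion:
Individual areas: |A| = 45, |B| = 48, |C| = 63.
|A∩B|: x∈[1,9], y∈[5,9] → 8·4 = 32.
|A∩C|: x∈[3,10], y∈[5,9] → 7·4 = 28.
|B∩C|: x∈[3,9], y∈[3,9] → 6·6 = 36.
|A∩B∩C| = 24.
|A ∪ B ∪ C| = 156 − 96 + 24 = 84.00.

84.00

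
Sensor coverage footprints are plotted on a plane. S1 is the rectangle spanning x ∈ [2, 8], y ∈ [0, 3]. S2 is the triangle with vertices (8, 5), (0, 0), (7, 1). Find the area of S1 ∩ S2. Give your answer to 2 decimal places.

The intersection is the polygon with vertices (7.5,3), (7,1), (2,0.286), (2,1.25), (4.8,3).
By the shoelace formula its area is 9.84.

9.84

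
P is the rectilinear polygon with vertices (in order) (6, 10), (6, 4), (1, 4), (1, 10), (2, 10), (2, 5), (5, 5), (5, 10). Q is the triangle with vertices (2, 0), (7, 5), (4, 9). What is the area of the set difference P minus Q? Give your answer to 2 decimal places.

10.00

|P| = 15, |P∩Q| = 5.
|P ∖ Q| = |P| − |P∩Q| = 15 − 5 = 10.00.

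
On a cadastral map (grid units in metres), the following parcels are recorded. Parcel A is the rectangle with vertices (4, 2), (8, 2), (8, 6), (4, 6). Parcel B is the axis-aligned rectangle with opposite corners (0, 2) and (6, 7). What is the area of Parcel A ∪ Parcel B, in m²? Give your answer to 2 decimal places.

By inclusion–exclusion:
Individual areas: |Parcel A| = 16, |Parcel B| = 30.
|Parcel A∩Parcel B|: x∈[4,6], y∈[2,6] → 2·4 = 8.
|Parcel A ∪ Parcel B| = 46 − 8 = 38.00.

38.00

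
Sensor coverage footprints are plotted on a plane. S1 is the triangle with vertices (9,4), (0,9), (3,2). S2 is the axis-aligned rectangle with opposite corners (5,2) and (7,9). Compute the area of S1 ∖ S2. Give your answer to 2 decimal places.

|S1| = 24, |S1∩S2| = 5.3333.
|S1 ∖ S2| = |S1| − |S1∩S2| = 24 − 5.3333 = 18.67.

18.67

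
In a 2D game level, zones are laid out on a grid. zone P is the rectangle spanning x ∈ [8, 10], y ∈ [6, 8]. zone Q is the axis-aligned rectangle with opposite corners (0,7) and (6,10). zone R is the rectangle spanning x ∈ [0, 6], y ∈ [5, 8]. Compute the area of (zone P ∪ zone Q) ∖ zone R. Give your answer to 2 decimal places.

|zone P ∪ zone Q| = 22.
|(zone P ∪ zone Q) ∩ zone R| = 6.
|(zone P ∪ zone Q) ∖ zone R| = 22 − 6 = 16.00.

16.00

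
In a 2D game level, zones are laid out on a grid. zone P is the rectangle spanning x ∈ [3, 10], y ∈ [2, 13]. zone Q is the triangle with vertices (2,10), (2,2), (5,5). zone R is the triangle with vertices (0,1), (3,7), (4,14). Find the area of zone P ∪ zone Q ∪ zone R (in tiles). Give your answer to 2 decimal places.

By inclusion–exclusion:
Individual areas: |zone P| = 77, |zone Q| = 12, |zone R| = 7.5.
|zone P∩zone Q| = 5.3333.
|zone P∩zone R| = 1.7926.
|zone Q∩zone R| = 2.6336.
|zone P∩zone Q∩zone R| = 0.1026.
|zone P ∪ zone Q ∪ zone R| = 96.5 − 9.7596 + 0.1026 = 86.84.

86.84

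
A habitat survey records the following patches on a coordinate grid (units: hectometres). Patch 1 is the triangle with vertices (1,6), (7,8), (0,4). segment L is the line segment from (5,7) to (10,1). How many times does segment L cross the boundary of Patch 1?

1

The segment meets the boundary at (5.081,6.903).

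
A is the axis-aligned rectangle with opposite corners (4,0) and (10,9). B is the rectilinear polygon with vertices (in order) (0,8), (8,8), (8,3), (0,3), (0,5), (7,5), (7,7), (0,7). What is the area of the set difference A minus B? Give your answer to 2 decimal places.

40.00

|A| = 54, |A∩B| = 14.
|A ∖ B| = |A| − |A∩B| = 54 − 14 = 40.00.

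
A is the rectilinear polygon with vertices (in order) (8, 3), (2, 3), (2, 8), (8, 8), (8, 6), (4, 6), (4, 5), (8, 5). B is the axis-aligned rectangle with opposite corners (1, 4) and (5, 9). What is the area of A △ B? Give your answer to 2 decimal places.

|A| = 26, |B| = 20, |A∩B| = 11.
|A △ B| = |A| + |B| − 2·|A∩B| = 26 + 20 − 22 = 24.00.

24.00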